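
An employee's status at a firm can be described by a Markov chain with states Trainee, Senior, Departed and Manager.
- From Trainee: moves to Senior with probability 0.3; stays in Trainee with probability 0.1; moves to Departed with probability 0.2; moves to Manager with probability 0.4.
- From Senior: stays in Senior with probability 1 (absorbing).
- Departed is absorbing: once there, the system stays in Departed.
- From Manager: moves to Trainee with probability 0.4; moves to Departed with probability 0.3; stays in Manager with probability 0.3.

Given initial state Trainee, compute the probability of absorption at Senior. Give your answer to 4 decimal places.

Let h(s) be the probability of absorption at Senior starting from transient state s. Then h(Senior) = 1 and h(Departed) = 0. By first-step analysis:
h(Trainee) = 0.1·h(Trainee) + 0.3·1 + 0.2·0 + 0.4·h(Manager)
h(Manager) = 0.4·h(Trainee) + 0.3·0 + 0.3·h(Manager)
Solving: h(Trainee) = 0.4468, h(Manager) = 0.2553.
Starting from Trainee, the probability is 0.4468.

0.4468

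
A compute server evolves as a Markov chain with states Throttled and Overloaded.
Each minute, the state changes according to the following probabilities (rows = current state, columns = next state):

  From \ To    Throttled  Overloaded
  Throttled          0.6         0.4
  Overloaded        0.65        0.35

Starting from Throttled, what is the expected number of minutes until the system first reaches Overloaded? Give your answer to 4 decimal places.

Let t(s) be the expected number of minutes to first reach Overloaded from state s, with t(Overloaded) = 0. Conditioning on the first minute:
t(Throttled) = 1 + 0.6·t(Throttled)
Solving: t(Throttled) = 2.5000.
Expected minutes from Throttled to Overloaded: 2.5000.

2.5000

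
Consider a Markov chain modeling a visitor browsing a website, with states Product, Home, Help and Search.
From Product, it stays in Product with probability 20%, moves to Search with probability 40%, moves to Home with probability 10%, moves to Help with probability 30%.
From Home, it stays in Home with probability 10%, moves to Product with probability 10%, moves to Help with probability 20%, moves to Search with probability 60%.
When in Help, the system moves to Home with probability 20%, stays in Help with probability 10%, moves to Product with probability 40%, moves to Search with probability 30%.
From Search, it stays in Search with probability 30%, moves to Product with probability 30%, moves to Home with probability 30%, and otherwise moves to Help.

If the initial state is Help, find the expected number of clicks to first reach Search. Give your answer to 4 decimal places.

Let t(s) be the expected number of clicks to first reach Search from state s, with t(Search) = 0. Conditioning on the first click:
t(Product) = 1 + 0.2·t(Product) + 0.1·t(Home) + 0.3·t(Help)
t(Home) = 1 + 0.1·t(Product) + 0.1·t(Home) + 0.2·t(Help)
t(Help) = 1 + 0.4·t(Product) + 0.2·t(Home) + 0.1·t(Help)
Solving: t(Product) = 2.4948, t(Home) = 1.9794, t(Help) = 2.6598.
Expected clicks from Help to Search: 2.6598.

2.6598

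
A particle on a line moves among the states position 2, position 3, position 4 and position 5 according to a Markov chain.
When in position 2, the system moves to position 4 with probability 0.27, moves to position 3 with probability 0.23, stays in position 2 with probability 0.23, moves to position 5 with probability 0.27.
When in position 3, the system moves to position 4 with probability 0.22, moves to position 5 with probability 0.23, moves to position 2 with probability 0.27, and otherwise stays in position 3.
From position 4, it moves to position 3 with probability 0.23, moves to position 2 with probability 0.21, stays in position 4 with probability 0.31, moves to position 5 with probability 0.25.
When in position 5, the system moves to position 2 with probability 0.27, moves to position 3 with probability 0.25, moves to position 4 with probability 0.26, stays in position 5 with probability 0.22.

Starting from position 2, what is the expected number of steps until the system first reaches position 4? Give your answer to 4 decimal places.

Let t(s) be the expected number of steps to first reach position 4 from state s, with t(position 4) = 0. Conditioning on the first step:
t(position 2) = 1 + 0.23·t(position 2) + 0.23·t(position 3) + 0.27·t(position 5)
t(position 3) = 1 + 0.27·t(position 2) + 0.28·t(position 3) + 0.23·t(position 5)
t(position 5) = 1 + 0.27·t(position 2) + 0.25·t(position 3) + 0.22·t(position 5)
Solving: t(position 2) = 3.9192, t(position 3) = 4.1237, t(position 5) = 3.9604.
Expected steps from position 2 to position 4: 3.9192.

3.9192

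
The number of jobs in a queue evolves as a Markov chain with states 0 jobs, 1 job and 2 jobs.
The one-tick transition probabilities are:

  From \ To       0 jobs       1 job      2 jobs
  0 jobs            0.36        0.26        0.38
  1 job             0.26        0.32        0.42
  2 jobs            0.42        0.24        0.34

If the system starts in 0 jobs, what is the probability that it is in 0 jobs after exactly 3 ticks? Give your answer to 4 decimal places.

0.3557

Propagate the distribution vector 3 ticks from 0 jobs.
After 0 ticks: (1.0000, 0.0000, 0.0000)
After 1 tick: (0.3600, 0.2600, 0.3800)
After 2 ticks: (0.3568, 0.2680, 0.3752)
After 3 ticks: (0.3557, 0.2686, 0.3757)
P(in 0 jobs after 3 ticks) = 0.3557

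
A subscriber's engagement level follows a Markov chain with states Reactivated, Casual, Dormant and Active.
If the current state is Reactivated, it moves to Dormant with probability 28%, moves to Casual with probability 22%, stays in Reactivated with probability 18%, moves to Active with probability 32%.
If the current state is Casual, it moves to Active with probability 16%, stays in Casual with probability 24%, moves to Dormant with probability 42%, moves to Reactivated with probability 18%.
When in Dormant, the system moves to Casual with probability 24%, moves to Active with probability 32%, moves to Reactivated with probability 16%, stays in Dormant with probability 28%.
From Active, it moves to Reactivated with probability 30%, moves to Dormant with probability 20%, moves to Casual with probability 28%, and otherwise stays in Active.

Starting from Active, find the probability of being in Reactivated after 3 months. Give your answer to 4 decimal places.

0.2044

Propagate the distribution vector 3 months from Active.
After 0 months: (0.0000, 0.0000, 0.0000, 1.0000)
After 1 month: (0.3000, 0.2800, 0.2000, 0.2200)
After 2 months: (0.2024, 0.2428, 0.3016, 0.2532)
After 3 months: (0.2044, 0.2461, 0.2937, 0.2558)
P(in Reactivated after 3 months) = 0.2044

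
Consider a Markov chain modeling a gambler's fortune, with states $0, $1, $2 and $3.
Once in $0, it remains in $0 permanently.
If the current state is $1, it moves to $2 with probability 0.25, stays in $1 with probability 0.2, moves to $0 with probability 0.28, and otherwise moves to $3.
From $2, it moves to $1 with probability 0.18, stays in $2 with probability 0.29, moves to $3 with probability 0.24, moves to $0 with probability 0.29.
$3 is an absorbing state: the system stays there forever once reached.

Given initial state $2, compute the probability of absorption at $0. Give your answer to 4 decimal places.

0.5400

Let h(s) be the probability of absorption at $0 starting from transient state s. Then h($0) = 1 and h($3) = 0. By first-step analysis:
h($1) = 0.28·1 + 0.2·h($1) + 0.25·h($2) + 0.27·0
h($2) = 0.29·1 + 0.18·h($1) + 0.29·h($2) + 0.24·0
Solving: h($1) = 0.5187, h($2) = 0.5400.
Starting from $2, the probability is 0.5400.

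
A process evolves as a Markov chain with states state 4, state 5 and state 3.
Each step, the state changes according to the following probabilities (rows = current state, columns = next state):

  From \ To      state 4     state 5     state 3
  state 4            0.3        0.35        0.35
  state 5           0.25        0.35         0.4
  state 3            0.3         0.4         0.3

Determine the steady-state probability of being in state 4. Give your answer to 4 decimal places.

Let the stationary distribution be π with π = πP and π_1 + π_2 + π_3 = 1.
π_1 = 0.3·π_1 + 0.25·π_2 + 0.3·π_3
π_2 = 0.35·π_1 + 0.35·π_2 + 0.4·π_3
Solving with the normalization constraint gives π = (0.2816, 0.3675, 0.3508).
So the stationary probability of state 4 is 0.2816.

0.2816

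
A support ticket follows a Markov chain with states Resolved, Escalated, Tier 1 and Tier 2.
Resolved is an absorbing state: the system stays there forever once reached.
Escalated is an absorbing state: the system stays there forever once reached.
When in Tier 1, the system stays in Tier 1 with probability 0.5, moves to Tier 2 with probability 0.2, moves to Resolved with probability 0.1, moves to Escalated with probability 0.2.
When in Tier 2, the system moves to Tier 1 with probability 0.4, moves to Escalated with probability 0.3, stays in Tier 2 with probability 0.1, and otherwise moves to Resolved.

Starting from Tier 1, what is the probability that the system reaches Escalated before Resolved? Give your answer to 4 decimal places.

Let h(s) be the probability of absorption at Escalated starting from transient state s. Then h(Escalated) = 1 and h(Resolved) = 0. By first-step analysis:
h(Tier 1) = 0.1·0 + 0.2·1 + 0.5·h(Tier 1) + 0.2·h(Tier 2)
h(Tier 2) = 0.2·0 + 0.3·1 + 0.4·h(Tier 1) + 0.1·h(Tier 2)
Solving: h(Tier 1) = 0.6486, h(Tier 2) = 0.6216.
Starting from Tier 1, the probability is 0.6486.

0.6486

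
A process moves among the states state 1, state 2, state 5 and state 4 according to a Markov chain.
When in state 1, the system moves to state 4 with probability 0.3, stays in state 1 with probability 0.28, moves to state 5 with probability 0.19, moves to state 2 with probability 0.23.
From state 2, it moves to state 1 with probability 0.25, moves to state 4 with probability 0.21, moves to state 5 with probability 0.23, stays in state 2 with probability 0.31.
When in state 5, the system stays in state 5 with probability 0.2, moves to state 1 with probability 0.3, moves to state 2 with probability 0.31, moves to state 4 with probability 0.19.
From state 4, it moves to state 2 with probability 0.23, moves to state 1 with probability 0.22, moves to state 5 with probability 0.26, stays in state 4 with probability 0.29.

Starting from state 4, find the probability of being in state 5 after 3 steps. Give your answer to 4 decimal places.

Propagate the distribution vector 3 steps from state 4.
After 0 steps: (0.0000, 0.0000, 0.0000, 1.0000)
After 1 step: (0.2200, 0.2300, 0.2600, 0.2900)
After 2 steps: (0.2609, 0.2692, 0.2221, 0.2478)
After 3 steps: (0.2615, 0.2693, 0.2203, 0.2489)
P(in state 5 after 3 steps) = 0.2203

0.2203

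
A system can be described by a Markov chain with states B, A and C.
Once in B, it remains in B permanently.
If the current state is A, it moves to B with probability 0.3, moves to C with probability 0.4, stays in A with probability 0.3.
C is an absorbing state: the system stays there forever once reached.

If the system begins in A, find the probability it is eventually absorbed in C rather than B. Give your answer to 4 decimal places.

Let h(s) be the probability of absorption at C starting from transient state s. Then h(C) = 1 and h(B) = 0. By first-step analysis:
h(A) = 0.3·0 + 0.3·h(A) + 0.4·1
Solving: h(A) = 0.5714.
Starting from A, the probability is 0.5714.

0.5714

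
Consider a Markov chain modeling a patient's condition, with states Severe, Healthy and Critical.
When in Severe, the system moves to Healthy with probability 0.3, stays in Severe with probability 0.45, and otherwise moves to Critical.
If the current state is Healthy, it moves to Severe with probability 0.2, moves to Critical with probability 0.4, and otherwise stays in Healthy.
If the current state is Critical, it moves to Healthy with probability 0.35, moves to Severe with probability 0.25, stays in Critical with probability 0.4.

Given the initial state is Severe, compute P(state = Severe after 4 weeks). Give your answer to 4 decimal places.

0.2920

Propagate the distribution vector 4 weeks from Severe.
After 0 weeks: (1.0000, 0.0000, 0.0000)
After 1 week: (0.4500, 0.3000, 0.2500)
After 2 weeks: (0.3250, 0.3425, 0.3325)
After 3 weeks: (0.2979, 0.3509, 0.3513)
After 4 weeks: (0.2920, 0.3527, 0.3553)
P(in Severe after 4 weeks) = 0.2920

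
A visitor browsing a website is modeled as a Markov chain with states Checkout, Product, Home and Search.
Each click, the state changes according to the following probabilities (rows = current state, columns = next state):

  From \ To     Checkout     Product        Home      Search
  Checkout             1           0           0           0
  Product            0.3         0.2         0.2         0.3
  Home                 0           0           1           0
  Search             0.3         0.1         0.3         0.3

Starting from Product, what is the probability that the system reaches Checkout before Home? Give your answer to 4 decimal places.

Let h(s) be the probability of absorption at Checkout starting from transient state s. Then h(Checkout) = 1 and h(Home) = 0. By first-step analysis:
h(Product) = 0.3·1 + 0.2·h(Product) + 0.2·0 + 0.3·h(Search)
h(Search) = 0.3·1 + 0.1·h(Product) + 0.3·0 + 0.3·h(Search)
Solving: h(Product) = 0.5660, h(Search) = 0.5094.
Starting from Product, the probability is 0.5660.

0.5660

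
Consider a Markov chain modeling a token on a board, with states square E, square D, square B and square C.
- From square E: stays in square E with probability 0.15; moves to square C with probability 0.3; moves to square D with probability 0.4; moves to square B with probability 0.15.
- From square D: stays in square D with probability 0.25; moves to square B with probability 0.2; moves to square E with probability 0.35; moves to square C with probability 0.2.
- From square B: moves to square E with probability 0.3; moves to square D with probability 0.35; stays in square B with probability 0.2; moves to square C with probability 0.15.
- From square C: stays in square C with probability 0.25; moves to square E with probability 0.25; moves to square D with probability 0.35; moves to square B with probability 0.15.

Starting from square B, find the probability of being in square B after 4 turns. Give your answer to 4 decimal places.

0.1753

Propagate the distribution vector 4 turns from square B.
After 0 turns: (0.0000, 0.0000, 1.0000, 0.0000)
After 1 turn: (0.3000, 0.3500, 0.2000, 0.1500)
After 2 turns: (0.2650, 0.3300, 0.1775, 0.2275)
After 3 turns: (0.2654, 0.3303, 0.1754, 0.2290)
After 4 turns: (0.2653, 0.3302, 0.1753, 0.2292)
P(in square B after 4 turns) = 0.1753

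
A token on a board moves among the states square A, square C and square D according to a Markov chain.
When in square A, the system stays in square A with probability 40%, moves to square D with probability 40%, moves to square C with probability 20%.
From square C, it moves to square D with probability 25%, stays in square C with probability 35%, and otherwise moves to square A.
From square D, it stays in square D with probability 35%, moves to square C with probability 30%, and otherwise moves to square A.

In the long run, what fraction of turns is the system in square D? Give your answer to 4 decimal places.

Let the stationary distribution be π with π = πP and π_1 + π_2 + π_3 = 1.
π_1 = 0.4·π_1 + 0.4·π_2 + 0.35·π_3
π_2 = 0.2·π_1 + 0.35·π_2 + 0.3·π_3
Solving with the normalization constraint gives π = (0.3829, 0.2755, 0.3416).
So the stationary probability of square D is 0.3416.

0.3416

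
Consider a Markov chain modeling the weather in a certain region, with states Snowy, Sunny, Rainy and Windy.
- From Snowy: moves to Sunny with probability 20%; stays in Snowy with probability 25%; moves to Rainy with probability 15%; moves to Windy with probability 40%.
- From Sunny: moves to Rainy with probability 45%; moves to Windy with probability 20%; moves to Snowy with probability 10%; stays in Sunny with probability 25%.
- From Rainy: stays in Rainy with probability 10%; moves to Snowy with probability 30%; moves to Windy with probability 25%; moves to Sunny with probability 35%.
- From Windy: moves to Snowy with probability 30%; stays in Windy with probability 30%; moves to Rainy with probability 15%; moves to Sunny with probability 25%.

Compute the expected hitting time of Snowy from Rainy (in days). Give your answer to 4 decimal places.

4.1517

Let t(s) be the expected number of days to first reach Snowy from state s, with t(Snowy) = 0. Conditioning on the first day:
t(Sunny) = 1 + 0.25·t(Sunny) + 0.45·t(Rainy) + 0.2·t(Windy)
t(Rainy) = 1 + 0.35·t(Sunny) + 0.1·t(Rainy) + 0.25·t(Windy)
t(Windy) = 1 + 0.25·t(Sunny) + 0.15·t(Rainy) + 0.3·t(Windy)
Solving: t(Sunny) = 4.9102, t(Rainy) = 4.1517, t(Windy) = 4.0719.
Expected days from Rainy to Snowy: 4.1517.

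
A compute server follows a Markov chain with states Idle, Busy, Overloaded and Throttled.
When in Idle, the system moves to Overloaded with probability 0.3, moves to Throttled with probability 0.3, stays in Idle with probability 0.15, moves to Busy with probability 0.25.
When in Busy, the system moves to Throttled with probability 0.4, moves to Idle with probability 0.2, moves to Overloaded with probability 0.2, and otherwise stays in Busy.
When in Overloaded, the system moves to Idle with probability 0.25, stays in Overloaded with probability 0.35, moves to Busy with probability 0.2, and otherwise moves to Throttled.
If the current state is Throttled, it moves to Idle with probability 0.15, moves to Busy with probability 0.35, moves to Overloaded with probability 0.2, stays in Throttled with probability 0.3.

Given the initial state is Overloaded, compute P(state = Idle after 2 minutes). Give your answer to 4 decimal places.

0.1950

Propagate the distribution vector 2 minutes from Overloaded.
After 0 minutes: (0.0000, 0.0000, 1.0000, 0.0000)
After 1 minute: (0.2500, 0.2000, 0.3500, 0.2000)
After 2 minutes: (0.1950, 0.2425, 0.2775, 0.2850)
P(in Idle after 2 minutes) = 0.1950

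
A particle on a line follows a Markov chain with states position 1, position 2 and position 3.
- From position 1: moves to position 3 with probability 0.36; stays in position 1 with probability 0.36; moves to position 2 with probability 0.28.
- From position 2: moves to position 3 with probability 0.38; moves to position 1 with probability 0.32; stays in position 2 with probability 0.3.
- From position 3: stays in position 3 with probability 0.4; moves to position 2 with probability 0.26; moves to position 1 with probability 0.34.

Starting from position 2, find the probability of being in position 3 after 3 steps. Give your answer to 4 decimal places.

0.3808

Propagate the distribution vector 3 steps from position 2.
After 0 steps: (0.0000, 1.0000, 0.0000)
After 1 step: (0.3200, 0.3000, 0.3800)
After 2 steps: (0.3404, 0.2784, 0.3812)
After 3 steps: (0.3412, 0.2779, 0.3808)
P(in position 3 after 3 steps) = 0.3808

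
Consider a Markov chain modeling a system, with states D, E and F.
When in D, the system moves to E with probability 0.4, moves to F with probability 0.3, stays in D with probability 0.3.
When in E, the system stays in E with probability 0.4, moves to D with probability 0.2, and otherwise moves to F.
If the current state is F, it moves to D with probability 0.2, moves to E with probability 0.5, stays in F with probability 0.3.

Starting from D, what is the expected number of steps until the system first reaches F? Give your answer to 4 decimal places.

2.9412

Let t(s) be the expected number of steps to first reach F from state s, with t(F) = 0. Conditioning on the first step:
t(D) = 1 + 0.3·t(D) + 0.4·t(E)
t(E) = 1 + 0.2·t(D) + 0.4·t(E)
Solving: t(D) = 2.9412, t(E) = 2.6471.
Expected steps from D to F: 2.9412.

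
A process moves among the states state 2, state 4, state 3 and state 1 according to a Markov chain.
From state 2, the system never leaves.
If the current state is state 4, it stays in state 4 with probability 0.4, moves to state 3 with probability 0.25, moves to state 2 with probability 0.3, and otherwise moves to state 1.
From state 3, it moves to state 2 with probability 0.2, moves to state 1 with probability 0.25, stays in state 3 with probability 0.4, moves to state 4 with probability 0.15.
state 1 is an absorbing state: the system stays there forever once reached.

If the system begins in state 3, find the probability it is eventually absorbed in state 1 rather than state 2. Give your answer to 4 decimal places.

0.4884

Let h(s) be the probability of absorption at state 1 starting from transient state s. Then h(state 1) = 1 and h(state 2) = 0. By first-step analysis:
h(state 4) = 0.3·0 + 0.4·h(state 4) + 0.25·h(state 3) + 0.05·1
h(state 3) = 0.2·0 + 0.15·h(state 4) + 0.4·h(state 3) + 0.25·1
Solving: h(state 4) = 0.2868, h(state 3) = 0.4884.
Starting from state 3, the probability is 0.4884.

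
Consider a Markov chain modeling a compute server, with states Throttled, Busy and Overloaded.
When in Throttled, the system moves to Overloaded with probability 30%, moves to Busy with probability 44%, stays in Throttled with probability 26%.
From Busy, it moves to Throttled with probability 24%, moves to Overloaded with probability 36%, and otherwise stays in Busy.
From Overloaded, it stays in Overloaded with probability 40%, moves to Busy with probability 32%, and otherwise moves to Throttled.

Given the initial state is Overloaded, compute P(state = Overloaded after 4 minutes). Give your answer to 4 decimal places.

Propagate the distribution vector 4 minutes from Overloaded.
After 0 minutes: (0.0000, 0.0000, 1.0000)
After 1 minute: (0.2800, 0.3200, 0.4000)
After 2 minutes: (0.2616, 0.3792, 0.3592)
After 3 minutes: (0.2596, 0.3817, 0.3587)
After 4 minutes: (0.2595, 0.3817, 0.3588)
P(in Overloaded after 4 minutes) = 0.3588

0.3588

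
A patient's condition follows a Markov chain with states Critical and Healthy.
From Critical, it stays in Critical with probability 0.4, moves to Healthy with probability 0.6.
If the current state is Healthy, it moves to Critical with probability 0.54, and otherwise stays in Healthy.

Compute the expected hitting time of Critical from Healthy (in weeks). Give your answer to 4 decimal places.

Let t(s) be the expected number of weeks to first reach Critical from state s, with t(Critical) = 0. Conditioning on the first week:
t(Healthy) = 1 + 0.46·t(Healthy)
Solving: t(Healthy) = 1.8519.
Expected weeks from Healthy to Critical: 1.8519.

1.8519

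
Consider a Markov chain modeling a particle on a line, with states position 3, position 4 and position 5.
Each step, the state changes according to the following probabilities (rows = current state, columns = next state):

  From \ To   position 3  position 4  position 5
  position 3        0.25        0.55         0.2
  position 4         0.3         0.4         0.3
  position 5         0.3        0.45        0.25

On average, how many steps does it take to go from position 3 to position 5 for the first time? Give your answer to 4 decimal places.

4.0351

Let t(s) be the expected number of steps to first reach position 5 from state s, with t(position 5) = 0. Conditioning on the first step:
t(position 3) = 1 + 0.25·t(position 3) + 0.55·t(position 4)
t(position 4) = 1 + 0.3·t(position 3) + 0.4·t(position 4)
Solving: t(position 3) = 4.0351, t(position 4) = 3.6842.
Expected steps from position 3 to position 5: 4.0351.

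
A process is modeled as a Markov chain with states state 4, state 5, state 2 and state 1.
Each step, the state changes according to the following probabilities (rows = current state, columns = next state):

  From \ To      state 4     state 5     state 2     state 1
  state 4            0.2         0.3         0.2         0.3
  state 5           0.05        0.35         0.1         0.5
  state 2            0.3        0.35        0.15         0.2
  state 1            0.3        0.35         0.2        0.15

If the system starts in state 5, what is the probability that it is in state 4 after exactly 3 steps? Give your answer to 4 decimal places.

Propagate the distribution vector 3 steps from state 5.
After 0 steps: (0.0000, 1.0000, 0.0000, 0.0000)
After 1 step: (0.0500, 0.3500, 0.1000, 0.5000)
After 2 steps: (0.2075, 0.3475, 0.1600, 0.2850)
After 3 steps: (0.1924, 0.3396, 0.1573, 0.3108)
P(in state 4 after 3 steps) = 0.1924

0.1924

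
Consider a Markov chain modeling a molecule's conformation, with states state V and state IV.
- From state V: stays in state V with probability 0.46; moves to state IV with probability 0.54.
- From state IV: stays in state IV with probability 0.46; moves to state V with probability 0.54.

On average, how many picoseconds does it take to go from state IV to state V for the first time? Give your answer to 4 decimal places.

Let t(s) be the expected number of picoseconds to first reach state V from state s, with t(state V) = 0. Conditioning on the first picosecond:
t(state IV) = 1 + 0.46·t(state IV)
Solving: t(state IV) = 1.8519.
Expected picoseconds from state IV to state V: 1.8519.

1.8519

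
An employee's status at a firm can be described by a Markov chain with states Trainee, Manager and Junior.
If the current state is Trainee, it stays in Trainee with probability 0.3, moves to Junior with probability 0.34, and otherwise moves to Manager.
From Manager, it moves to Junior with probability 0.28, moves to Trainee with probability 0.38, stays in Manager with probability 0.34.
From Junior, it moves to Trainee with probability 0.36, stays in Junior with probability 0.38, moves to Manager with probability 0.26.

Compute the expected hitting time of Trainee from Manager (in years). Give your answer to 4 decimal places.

Let t(s) be the expected number of years to first reach Trainee from state s, with t(Trainee) = 0. Conditioning on the first year:
t(Manager) = 1 + 0.34·t(Manager) + 0.28·t(Junior)
t(Junior) = 1 + 0.26·t(Manager) + 0.38·t(Junior)
Solving: t(Manager) = 2.6754, t(Junior) = 2.7348.
Expected years from Manager to Trainee: 2.6754.

2.6754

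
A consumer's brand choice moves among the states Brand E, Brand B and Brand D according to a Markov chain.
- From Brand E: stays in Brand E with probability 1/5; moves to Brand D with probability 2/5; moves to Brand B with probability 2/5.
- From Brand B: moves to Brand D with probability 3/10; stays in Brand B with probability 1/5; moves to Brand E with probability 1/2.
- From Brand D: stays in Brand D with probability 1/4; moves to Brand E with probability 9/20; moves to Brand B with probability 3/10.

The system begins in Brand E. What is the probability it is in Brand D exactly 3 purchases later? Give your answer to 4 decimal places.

0.3270

Propagate the distribution vector 3 purchases from Brand E.
After 0 purchases: (1.0000, 0.0000, 0.0000)
After 1 purchase: (0.2000, 0.4000, 0.4000)
After 2 purchases: (0.4200, 0.2800, 0.3000)
After 3 purchases: (0.3590, 0.3140, 0.3270)
P(in Brand D after 3 purchases) = 0.3270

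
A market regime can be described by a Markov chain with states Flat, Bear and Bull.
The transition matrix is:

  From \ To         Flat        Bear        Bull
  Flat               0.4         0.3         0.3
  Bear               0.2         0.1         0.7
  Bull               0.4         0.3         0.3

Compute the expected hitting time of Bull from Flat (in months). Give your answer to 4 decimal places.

Let t(s) be the expected number of months to first reach Bull from state s, with t(Bull) = 0. Conditioning on the first month:
t(Flat) = 1 + 0.4·t(Flat) + 0.3·t(Bear)
t(Bear) = 1 + 0.2·t(Flat) + 0.1·t(Bear)
Solving: t(Flat) = 2.5000, t(Bear) = 1.6667.
Expected months from Flat to Bull: 2.5000.

2.5000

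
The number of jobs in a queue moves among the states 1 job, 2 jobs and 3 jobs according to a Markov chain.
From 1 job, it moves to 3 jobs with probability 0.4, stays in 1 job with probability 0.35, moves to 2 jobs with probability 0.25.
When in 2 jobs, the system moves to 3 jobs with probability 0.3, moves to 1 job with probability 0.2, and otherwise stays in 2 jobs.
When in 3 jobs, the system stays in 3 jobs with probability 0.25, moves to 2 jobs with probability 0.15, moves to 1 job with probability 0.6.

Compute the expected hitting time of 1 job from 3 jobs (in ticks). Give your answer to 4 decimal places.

Let t(s) be the expected number of ticks to first reach 1 job from state s, with t(1 job) = 0. Conditioning on the first tick:
t(2 jobs) = 1 + 0.5·t(2 jobs) + 0.3·t(3 jobs)
t(3 jobs) = 1 + 0.15·t(2 jobs) + 0.25·t(3 jobs)
Solving: t(2 jobs) = 3.1818, t(3 jobs) = 1.9697.
Expected ticks from 3 jobs to 1 job: 1.9697.

1.9697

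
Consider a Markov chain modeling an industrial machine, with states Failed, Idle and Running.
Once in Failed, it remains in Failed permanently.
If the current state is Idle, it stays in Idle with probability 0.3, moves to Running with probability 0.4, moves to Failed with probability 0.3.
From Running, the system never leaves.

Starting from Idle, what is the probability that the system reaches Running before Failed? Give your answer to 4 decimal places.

Let h(s) be the probability of absorption at Running starting from transient state s. Then h(Running) = 1 and h(Failed) = 0. By first-step analysis:
h(Idle) = 0.3·0 + 0.3·h(Idle) + 0.4·1
Solving: h(Idle) = 0.5714.
Starting from Idle, the probability is 0.5714.

0.5714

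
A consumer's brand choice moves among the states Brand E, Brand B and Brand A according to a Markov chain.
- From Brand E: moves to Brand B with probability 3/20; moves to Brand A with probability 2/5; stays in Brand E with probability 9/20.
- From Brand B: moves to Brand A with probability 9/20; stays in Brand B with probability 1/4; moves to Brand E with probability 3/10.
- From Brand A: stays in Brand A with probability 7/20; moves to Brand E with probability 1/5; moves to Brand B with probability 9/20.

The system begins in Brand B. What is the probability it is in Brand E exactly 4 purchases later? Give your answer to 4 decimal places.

0.3063

Propagate the distribution vector 4 purchases from Brand B.
After 0 purchases: (0.0000, 1.0000, 0.0000)
After 1 purchase: (0.3000, 0.2500, 0.4500)
After 2 purchases: (0.3000, 0.3100, 0.3900)
After 3 purchases: (0.3060, 0.2980, 0.3960)
After 4 purchases: (0.3063, 0.2986, 0.3951)
P(in Brand E after 4 purchases) = 0.3063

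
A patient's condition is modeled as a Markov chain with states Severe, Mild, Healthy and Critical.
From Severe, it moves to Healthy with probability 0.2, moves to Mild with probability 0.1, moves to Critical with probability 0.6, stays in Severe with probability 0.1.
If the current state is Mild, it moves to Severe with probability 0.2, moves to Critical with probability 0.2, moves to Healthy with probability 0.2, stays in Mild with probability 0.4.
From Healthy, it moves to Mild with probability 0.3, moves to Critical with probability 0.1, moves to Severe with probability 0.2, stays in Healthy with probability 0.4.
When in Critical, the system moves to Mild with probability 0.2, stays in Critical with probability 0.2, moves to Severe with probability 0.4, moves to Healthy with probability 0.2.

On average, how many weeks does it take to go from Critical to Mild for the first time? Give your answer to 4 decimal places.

Let t(s) be the expected number of weeks to first reach Mild from state s, with t(Mild) = 0. Conditioning on the first week:
t(Severe) = 1 + 0.1·t(Severe) + 0.2·t(Healthy) + 0.6·t(Critical)
t(Healthy) = 1 + 0.2·t(Severe) + 0.4·t(Healthy) + 0.1·t(Critical)
t(Critical) = 1 + 0.4·t(Severe) + 0.2·t(Healthy) + 0.2·t(Critical)
Solving: t(Severe) = 5.4369, t(Healthy) = 4.3204, t(Critical) = 5.0485.
Expected weeks from Critical to Mild: 5.0485.

5.0485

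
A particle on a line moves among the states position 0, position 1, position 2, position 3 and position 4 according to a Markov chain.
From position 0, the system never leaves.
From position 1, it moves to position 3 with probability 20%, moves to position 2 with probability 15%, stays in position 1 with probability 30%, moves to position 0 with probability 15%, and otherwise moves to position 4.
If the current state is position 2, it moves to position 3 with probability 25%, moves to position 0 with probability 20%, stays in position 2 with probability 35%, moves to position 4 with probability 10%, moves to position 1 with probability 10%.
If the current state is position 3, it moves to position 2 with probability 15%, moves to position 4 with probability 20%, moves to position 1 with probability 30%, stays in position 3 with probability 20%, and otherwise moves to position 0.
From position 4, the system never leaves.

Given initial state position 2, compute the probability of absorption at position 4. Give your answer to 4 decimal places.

0.4404

Let h(s) be the probability of absorption at position 4 starting from transient state s. Then h(position 4) = 1 and h(position 0) = 0. By first-step analysis:
h(position 1) = 0.15·0 + 0.3·h(position 1) + 0.15·h(position 2) + 0.2·h(position 3) + 0.2·1
h(position 2) = 0.2·0 + 0.1·h(position 1) + 0.35·h(position 2) + 0.25·h(position 3) + 0.1·1
h(position 3) = 0.15·0 + 0.3·h(position 1) + 0.15·h(position 2) + 0.2·h(position 3) + 0.2·1
Solving: h(position 1) = 0.5321, h(position 2) = 0.4404, h(position 3) = 0.5321.
Starting from position 2, the probability is 0.4404.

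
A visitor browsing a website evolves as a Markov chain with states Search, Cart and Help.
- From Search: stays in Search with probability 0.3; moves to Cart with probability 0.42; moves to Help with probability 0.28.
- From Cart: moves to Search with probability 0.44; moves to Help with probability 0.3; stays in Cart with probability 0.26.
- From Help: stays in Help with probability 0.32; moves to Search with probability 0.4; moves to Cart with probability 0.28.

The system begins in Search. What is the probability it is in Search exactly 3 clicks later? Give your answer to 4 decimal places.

Propagate the distribution vector 3 clicks from Search.
After 0 clicks: (1.0000, 0.0000, 0.0000)
After 1 click: (0.3000, 0.4200, 0.2800)
After 2 clicks: (0.3868, 0.3136, 0.2996)
After 3 clicks: (0.3739, 0.3279, 0.2983)
P(in Search after 3 clicks) = 0.3739

0.3739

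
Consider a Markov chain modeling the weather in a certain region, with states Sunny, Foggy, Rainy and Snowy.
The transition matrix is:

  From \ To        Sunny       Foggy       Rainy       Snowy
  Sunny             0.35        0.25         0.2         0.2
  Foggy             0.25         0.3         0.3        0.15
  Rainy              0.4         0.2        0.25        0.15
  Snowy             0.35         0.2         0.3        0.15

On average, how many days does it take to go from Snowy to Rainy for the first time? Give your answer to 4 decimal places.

3.7397

Let t(s) be the expected number of days to first reach Rainy from state s, with t(Rainy) = 0. Conditioning on the first day:
t(Sunny) = 1 + 0.35·t(Sunny) + 0.25·t(Foggy) + 0.2·t(Snowy)
t(Foggy) = 1 + 0.25·t(Sunny) + 0.3·t(Foggy) + 0.15·t(Snowy)
t(Snowy) = 1 + 0.35·t(Sunny) + 0.2·t(Foggy) + 0.15·t(Snowy)
Solving: t(Sunny) = 4.1116, t(Foggy) = 3.6983, t(Snowy) = 3.7397.
Expected days from Snowy to Rainy: 3.7397.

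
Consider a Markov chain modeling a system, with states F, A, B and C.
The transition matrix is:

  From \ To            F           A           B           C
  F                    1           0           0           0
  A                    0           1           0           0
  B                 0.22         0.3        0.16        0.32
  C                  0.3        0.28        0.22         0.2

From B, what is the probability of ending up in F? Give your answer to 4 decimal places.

Let h(s) be the probability of absorption at F starting from transient state s. Then h(F) = 1 and h(A) = 0. By first-step analysis:
h(B) = 0.22·1 + 0.3·0 + 0.16·h(B) + 0.32·h(C)
h(C) = 0.3·1 + 0.28·0 + 0.22·h(B) + 0.2·h(C)
Solving: h(B) = 0.4521, h(C) = 0.4993.
Starting from B, the probability is 0.4521.

0.4521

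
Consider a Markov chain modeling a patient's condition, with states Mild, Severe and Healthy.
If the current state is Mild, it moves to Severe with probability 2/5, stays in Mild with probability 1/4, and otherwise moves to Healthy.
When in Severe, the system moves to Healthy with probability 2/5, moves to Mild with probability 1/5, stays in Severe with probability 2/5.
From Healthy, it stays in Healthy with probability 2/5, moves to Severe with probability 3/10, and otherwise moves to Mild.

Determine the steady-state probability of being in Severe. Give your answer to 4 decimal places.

Let the stationary distribution be π with π = πP and π_1 + π_2 + π_3 = 1.
π_1 = 0.25·π_1 + 0.2·π_2 + 0.3·π_3
π_2 = 0.4·π_1 + 0.4·π_2 + 0.3·π_3
Solving with the normalization constraint gives π = (0.2513, 0.3613, 0.3874).
So the stationary probability of Severe is 0.3613.

0.3613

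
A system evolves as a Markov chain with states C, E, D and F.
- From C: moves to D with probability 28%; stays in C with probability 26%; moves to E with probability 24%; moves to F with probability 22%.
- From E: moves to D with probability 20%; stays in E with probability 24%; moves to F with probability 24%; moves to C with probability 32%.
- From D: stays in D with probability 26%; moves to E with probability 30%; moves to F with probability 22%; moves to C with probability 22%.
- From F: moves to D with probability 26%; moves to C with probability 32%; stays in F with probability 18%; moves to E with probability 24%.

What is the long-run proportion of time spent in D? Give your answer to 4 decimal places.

Let the stationary distribution be π with π = πP and π_1 + π_2 + π_3 + π_4 = 1.
π_1 = 0.26·π_1 + 0.32·π_2 + 0.22·π_3 + 0.32·π_4
π_2 = 0.24·π_1 + 0.24·π_2 + 0.3·π_3 + 0.24·π_4
π_3 = 0.28·π_1 + 0.2·π_2 + 0.26·π_3 + 0.26·π_4
Solving with the normalization constraint gives π = (0.2783, 0.2550, 0.2503, 0.2164).
So the stationary probability of D is 0.2503.

0.2503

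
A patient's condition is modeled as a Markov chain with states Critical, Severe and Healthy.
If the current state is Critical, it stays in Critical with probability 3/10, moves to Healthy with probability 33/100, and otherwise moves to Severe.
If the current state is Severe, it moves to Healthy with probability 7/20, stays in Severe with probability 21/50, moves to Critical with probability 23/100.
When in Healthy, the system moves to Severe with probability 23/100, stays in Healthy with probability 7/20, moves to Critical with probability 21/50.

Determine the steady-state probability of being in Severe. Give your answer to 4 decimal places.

Let the stationary distribution be π with π = πP and π_1 + π_2 + π_3 = 1.
π_1 = 0.3·π_1 + 0.23·π_2 + 0.42·π_3
π_2 = 0.37·π_1 + 0.42·π_2 + 0.23·π_3
Solving with the normalization constraint gives π = (0.3175, 0.3388, 0.3436).
So the stationary probability of Severe is 0.3388.

0.3388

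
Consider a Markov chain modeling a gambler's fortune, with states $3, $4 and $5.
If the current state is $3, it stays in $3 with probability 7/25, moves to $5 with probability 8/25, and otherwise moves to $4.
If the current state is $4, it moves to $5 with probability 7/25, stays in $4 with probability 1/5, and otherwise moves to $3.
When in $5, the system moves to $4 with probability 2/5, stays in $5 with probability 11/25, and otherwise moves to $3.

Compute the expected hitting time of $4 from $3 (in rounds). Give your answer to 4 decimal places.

2.5000

Let t(s) be the expected number of rounds to first reach $4 from state s, with t($4) = 0. Conditioning on the first round:
t($3) = 1 + 0.28·t($3) + 0.32·t($5)
t($5) = 1 + 0.16·t($3) + 0.44·t($5)
Solving: t($3) = 2.5000, t($5) = 2.5000.
Expected rounds from $3 to $4: 2.5000.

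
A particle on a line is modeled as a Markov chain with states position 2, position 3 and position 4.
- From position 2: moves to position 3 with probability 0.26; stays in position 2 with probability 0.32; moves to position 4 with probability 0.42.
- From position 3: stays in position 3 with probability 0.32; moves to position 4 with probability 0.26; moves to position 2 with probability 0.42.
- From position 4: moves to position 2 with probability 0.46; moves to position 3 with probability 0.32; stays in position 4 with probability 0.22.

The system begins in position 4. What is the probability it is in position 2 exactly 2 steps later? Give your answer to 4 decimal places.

0.3828

Sum over the intermediate state after 1 step:
P = P(position 4→position 2)·P(position 2→position 2) + P(position 4→position 3)·P(position 3→position 2) + P(position 4→position 4)·P(position 4→position 2)
  = 0.46×0.32 + 0.32×0.42 + 0.22×0.46
  = 0.1472 + 0.1344 + 0.1012 = 0.3828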